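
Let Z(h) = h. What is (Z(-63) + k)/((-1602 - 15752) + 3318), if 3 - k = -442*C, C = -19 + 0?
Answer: 4229/7018 ≈ 0.60259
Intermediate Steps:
C = -19
k = -8395 (k = 3 - (-442)*(-19) = 3 - 1*8398 = 3 - 8398 = -8395)
(Z(-63) + k)/((-1602 - 15752) + 3318) = (-63 - 8395)/((-1602 - 15752) + 3318) = -8458/(-17354 + 3318) = -8458/(-14036) = -8458*(-1/14036) = 4229/7018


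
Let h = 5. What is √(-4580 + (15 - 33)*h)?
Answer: I*√4670 ≈ 68.337*I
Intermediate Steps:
√(-4580 + (15 - 33)*h) = √(-4580 + (15 - 33)*5) = √(-4580 - 18*5) = √(-4580 - 90) = √(-4670) = I*√4670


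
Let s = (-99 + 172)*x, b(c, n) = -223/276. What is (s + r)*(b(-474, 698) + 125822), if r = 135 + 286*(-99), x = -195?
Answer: -245482681781/46 ≈ -5.3366e+9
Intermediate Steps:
b(c, n) = -223/276 (b(c, n) = -223*1/276 = -223/276)
s = -14235 (s = (-99 + 172)*(-195) = 73*(-195) = -14235)
r = -28179 (r = 135 - 28314 = -28179)
(s + r)*(b(-474, 698) + 125822) = (-14235 - 28179)*(-223/276 + 125822) = -42414*34726649/276 = -245482681781/46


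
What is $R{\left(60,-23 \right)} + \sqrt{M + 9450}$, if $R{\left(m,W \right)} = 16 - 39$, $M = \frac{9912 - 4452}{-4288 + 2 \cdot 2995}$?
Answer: $-23 + \frac{2 \sqrt{1711505670}}{851} \approx 74.228$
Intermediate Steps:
$M = \frac{2730}{851}$ ($M = \frac{5460}{-4288 + 5990} = \frac{5460}{1702} = 5460 \cdot \frac{1}{1702} = \frac{2730}{851} \approx 3.208$)
$R{\left(m,W \right)} = -23$ ($R{\left(m,W \right)} = 16 - 39 = -23$)
$R{\left(60,-23 \right)} + \sqrt{M + 9450} = -23 + \sqrt{\frac{2730}{851} + 9450} = -23 + \sqrt{\frac{8044680}{851}} = -23 + \frac{2 \sqrt{1711505670}}{851}$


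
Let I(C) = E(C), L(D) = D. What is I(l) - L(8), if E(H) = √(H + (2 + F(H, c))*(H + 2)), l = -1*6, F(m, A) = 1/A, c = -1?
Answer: -8 + I*√10 ≈ -8.0 + 3.1623*I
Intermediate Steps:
l = -6
E(H) = √(2 + 2*H) (E(H) = √(H + (2 + 1/(-1))*(H + 2)) = √(H + (2 - 1)*(2 + H)) = √(H + 1*(2 + H)) = √(H + (2 + H)) = √(2 + 2*H))
I(C) = √(2 + 2*C)
I(l) - L(8) = √(2 + 2*(-6)) - 1*8 = √(2 - 12) - 8 = √(-10) - 8 = I*√10 - 8 = -8 + I*√10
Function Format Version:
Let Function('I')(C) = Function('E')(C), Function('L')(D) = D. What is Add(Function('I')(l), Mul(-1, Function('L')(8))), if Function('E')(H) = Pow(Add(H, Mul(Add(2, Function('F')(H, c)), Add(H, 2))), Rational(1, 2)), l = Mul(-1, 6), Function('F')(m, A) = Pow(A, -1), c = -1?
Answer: Add(-8, Mul(I, Pow(10, Rational(1, 2)))) ≈ Add(-8.0000, Mul(3.1623, I))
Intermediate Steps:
l = -6
Function('E')(H) = Pow(Add(2, Mul(2, H)), Rational(1, 2)) (Function('E')(H) = Pow(Add(H, Mul(Add(2, Pow(-1, -1)), Add(H, 2))), Rational(1, 2)) = Pow(Add(H, Mul(Add(2, -1), Add(2, H))), Rational(1, 2)) = Pow(Add(H, Mul(1, Add(2, H))), Rational(1, 2)) = Pow(Add(H, Add(2, H)), Rational(1, 2)) = Pow(Add(2, Mul(2, H)), Rational(1, 2)))
Function('I')(C) = Pow(Add(2, Mul(2, C)), Rational(1, 2))
Add(Function('I')(l), Mul(-1, Function('L')(8))) = Add(Pow(Add(2, Mul(2, -6)), Rational(1, 2)), Mul(-1, 8)) = Add(Pow(Add(2, -12), Rational(1, 2)), -8) = Add(Pow(-10, Rational(1, 2)), -8) = Add(Mul(I, Pow(10, Rational(1, 2))), -8) = Add(-8, Mul(I, Pow(10, Rational(1, 2))))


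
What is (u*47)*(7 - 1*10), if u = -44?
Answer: 6204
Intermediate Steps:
(u*47)*(7 - 1*10) = (-44*47)*(7 - 1*10) = -2068*(7 - 10) = -2068*(-3) = 6204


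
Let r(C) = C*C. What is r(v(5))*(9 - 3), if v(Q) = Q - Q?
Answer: 0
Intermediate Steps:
v(Q) = 0
r(C) = C**2
r(v(5))*(9 - 3) = 0**2*(9 - 3) = 0*6 = 0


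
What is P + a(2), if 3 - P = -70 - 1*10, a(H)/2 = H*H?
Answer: 91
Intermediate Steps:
a(H) = 2*H² (a(H) = 2*(H*H) = 2*H²)
P = 83 (P = 3 - (-70 - 1*10) = 3 - (-70 - 10) = 3 - 1*(-80) = 3 + 80 = 83)
P + a(2) = 83 + 2*2² = 83 + 2*4 = 83 + 8 = 91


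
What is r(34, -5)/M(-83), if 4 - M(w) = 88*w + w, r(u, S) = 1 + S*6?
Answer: -29/7391 ≈ -0.0039237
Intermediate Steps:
r(u, S) = 1 + 6*S
M(w) = 4 - 89*w (M(w) = 4 - (88*w + w) = 4 - 89*w)
r(34, -5)/M(-83) = (1 + 6*(-5))/(4 - 89*(-83)) = (1 - 30)/(4 + 7387) = -29/7391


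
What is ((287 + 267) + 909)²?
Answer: 2140369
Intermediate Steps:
((287 + 267) + 909)² = (554 + 909)² = 1463² = 2140369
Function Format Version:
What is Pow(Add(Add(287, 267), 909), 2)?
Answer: 2140369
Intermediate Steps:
Pow(Add(Add(287, 267), 909), 2) = Pow(Add(554, 909), 2) = Pow(1463, 2) = 2140369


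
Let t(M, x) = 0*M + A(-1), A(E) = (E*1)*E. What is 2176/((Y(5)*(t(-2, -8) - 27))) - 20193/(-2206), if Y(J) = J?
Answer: -1087583/143390 ≈ -7.5848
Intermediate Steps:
A(E) = E² (A(E) = E*E = E²)
t(M, x) = 1 (t(M, x) = 0*M + (-1)² = 0 + 1 = 1)
2176/((Y(5)*(t(-2, -8) - 27))) - 20193/(-2206) = 2176/((5*(1 - 27))) - 20193/(-2206) = 2176/((5*(-26))) - 20193*(-1/2206) = 2176/(-130) + 20193/2206 = 2176*(-1/130) + 20193/2206 = -1088/65 + 20193/2206 = -1087583/143390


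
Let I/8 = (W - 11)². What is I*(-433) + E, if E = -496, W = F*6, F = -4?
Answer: -4243896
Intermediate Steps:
W = -24 (W = -4*6 = -24)
I = 9800 (I = 8*(-24 - 11)² = 8*(-35)² = 8*1225 = 9800)
I*(-433) + E = 9800*(-433) - 496 = -4243400 - 496 = -4243896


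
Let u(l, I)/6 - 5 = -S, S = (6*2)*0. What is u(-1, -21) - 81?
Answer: -51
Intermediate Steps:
S = 0 (S = 12*0 = 0)
u(l, I) = 30 (u(l, I) = 30 + 6*(-1*0) = 30 + 6*0 = 30 + 0 = 30)
u(-1, -21) - 81 = 30 - 81 = -51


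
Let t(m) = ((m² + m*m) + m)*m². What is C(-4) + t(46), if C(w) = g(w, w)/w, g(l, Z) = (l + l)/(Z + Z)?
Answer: 36208991/4 ≈ 9.0522e+6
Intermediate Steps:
g(l, Z) = l/Z (g(l, Z) = (2*l)/((2*Z)) = (2*l)*(1/(2*Z)) = l/Z)
C(w) = 1/w (C(w) = (w/w)/w = 1/w)
t(m) = m²*(m + 2*m²) (t(m) = ((m² + m²) + m)*m² = (2*m² + m)*m² = (m + 2*m²)*m² = m²*(m + 2*m²))
C(-4) + t(46) = 1/(-4) + 46³*(1 + 2*46) = -¼ + 97336*(1 + 92) = -¼ + 97336*93 = -¼ + 9052248 = 36208991/4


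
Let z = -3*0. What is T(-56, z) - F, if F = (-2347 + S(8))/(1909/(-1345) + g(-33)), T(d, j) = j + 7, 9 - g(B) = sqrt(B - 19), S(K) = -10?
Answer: 8427299088/49506929 + 4263871925*I*sqrt(13)/99013858 ≈ 170.22 + 155.27*I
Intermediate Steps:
z = 0
g(B) = 9 - sqrt(-19 + B) (g(B) = 9 - sqrt(B - 19) = 9 - sqrt(-19 + B))
T(d, j) = 7 + j
F = -2357/(10196/1345 - 2*I*sqrt(13)) (F = (-2347 - 10)/(1909/(-1345) + (9 - sqrt(-19 - 33))) = -2357/(1909*(-1/1345) + (9 - sqrt(-52))) = -2357/(-1909/1345 + (9 - 2*I*sqrt(13))) = -2357/(10196/1345 - 2*I*sqrt(13)) ≈ -163.22 - 155.27*I)
T(-56, z) - F = (7 + 0) - (-8080750585/49506929 - 4263871925*I*sqrt(13)/99013858) = 7 + (8080750585/49506929 + 4263871925*I*sqrt(13)/99013858) = 8427299088/49506929 + 4263871925*I*sqrt(13)/99013858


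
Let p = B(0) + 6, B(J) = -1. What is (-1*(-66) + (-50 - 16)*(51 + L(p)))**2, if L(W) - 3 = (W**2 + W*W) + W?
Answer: 50808384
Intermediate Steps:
p = 5 (p = -1 + 6 = 5)
L(W) = 3 + W + 2*W**2 (L(W) = 3 + ((W**2 + W*W) + W) = 3 + ((W**2 + W**2) + W) = 3 + (2*W**2 + W) = 3 + (W + 2*W**2) = 3 + W + 2*W**2)
(-1*(-66) + (-50 - 16)*(51 + L(p)))**2 = (-1*(-66) + (-50 - 16)*(51 + (3 + 5 + 2*5**2)))**2 = (66 - 66*(51 + (3 + 5 + 2*25)))**2 = (66 - 66*(51 + (3 + 5 + 50)))**2 = (66 - 66*(51 + 58))**2 = (66 - 66*109)**2 = (66 - 7194)**2 = (-7128)**2 = 50808384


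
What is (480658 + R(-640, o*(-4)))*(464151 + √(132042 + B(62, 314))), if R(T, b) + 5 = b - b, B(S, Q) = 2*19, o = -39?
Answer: 223095570603 + 1922612*√8255 ≈ 2.2327e+11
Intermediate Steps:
B(S, Q) = 38
R(T, b) = -5 (R(T, b) = -5 + (b - b) = -5 + 0 = -5)
(480658 + R(-640, o*(-4)))*(464151 + √(132042 + B(62, 314))) = (480658 - 5)*(464151 + √(132042 + 38)) = 480653*(464151 + √132080) = 480653*(464151 + 4*√8255) = 223095570603 + 1922612*√8255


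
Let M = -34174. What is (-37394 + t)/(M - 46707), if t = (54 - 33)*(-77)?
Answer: 39011/80881 ≈ 0.48233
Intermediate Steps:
t = -1617 (t = 21*(-77) = -1617)
(-37394 + t)/(M - 46707) = (-37394 - 1617)/(-34174 - 46707) = -39011/(-80881) = -39011*(-1/80881) = 39011/80881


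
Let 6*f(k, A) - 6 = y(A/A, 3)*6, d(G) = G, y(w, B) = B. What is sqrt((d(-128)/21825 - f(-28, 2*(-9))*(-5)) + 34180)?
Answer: 2*sqrt(18100560646)/1455 ≈ 184.93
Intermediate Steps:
f(k, A) = 4 (f(k, A) = 1 + (3*6)/6 = 1 + (1/6)*18 = 1 + 3 = 4)
sqrt((d(-128)/21825 - f(-28, 2*(-9))*(-5)) + 34180) = sqrt((-128/21825 - 4*(-5)) + 34180) = sqrt((-128*1/21825 - 1*(-20)) + 34180) = sqrt((-128/21825 + 20) + 34180) = sqrt(436372/21825 + 34180) = sqrt(746414872/21825) = 2*sqrt(18100560646)/1455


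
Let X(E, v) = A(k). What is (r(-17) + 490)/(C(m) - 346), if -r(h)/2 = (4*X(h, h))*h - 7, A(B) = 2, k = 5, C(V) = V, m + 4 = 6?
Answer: -97/43 ≈ -2.2558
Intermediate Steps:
m = 2 (m = -4 + 6 = 2)
X(E, v) = 2
r(h) = 14 - 16*h (r(h) = -2*((4*2)*h - 7) = -2*(8*h - 7) = -2*(-7 + 8*h) = 14 - 16*h)
(r(-17) + 490)/(C(m) - 346) = ((14 - 16*(-17)) + 490)/(2 - 346) = ((14 + 272) + 490)/(-344) = (286 + 490)*(-1/344) = 776*(-1/344) = -97/43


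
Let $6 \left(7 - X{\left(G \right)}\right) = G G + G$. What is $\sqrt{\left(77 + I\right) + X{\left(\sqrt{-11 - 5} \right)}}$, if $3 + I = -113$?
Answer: $\frac{\sqrt{-264 - 6 i}}{3} \approx 0.061542 - 5.4164 i$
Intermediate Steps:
$I = -116$ ($I = -3 - 113 = -116$)
$X{\left(G \right)} = 7 - \frac{G}{6} - \frac{G^{2}}{6}$ ($X{\left(G \right)} = 7 - \frac{G G + G}{6} = 7 - \frac{G^{2} + G}{6} = 7 - \frac{G + G^{2}}{6} = 7 - \left(\frac{G}{6} + \frac{G^{2}}{6}\right) = 7 - \frac{G}{6} - \frac{G^{2}}{6}$)
$\sqrt{\left(77 + I\right) + X{\left(\sqrt{-11 - 5} \right)}} = \sqrt{\left(77 - 116\right) - \left(-7 - \frac{8}{3} + \frac{\sqrt{-11 - 5}}{6}\right)} = \sqrt{-39 - \left(-7 - \frac{8}{3} + \frac{2 i}{3}\right)} = \sqrt{-39 - \left(-7 - \frac{8}{3} + \frac{1}{6} \cdot 4 i\right)} = \sqrt{-39 - \left(- \frac{29}{3} + \frac{2 i}{3}\right)} = \sqrt{-39 + \left(7 - \frac{2 i}{3} + \frac{8}{3}\right)} = \sqrt{-39 + \left(\frac{29}{3} - \frac{2 i}{3}\right)} = \sqrt{- \frac{88}{3} - \frac{2 i}{3}}$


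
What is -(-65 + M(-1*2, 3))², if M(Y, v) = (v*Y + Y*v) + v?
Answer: -5476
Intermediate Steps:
M(Y, v) = v + 2*Y*v (M(Y, v) = (Y*v + Y*v) + v = 2*Y*v + v = v + 2*Y*v)
-(-65 + M(-1*2, 3))² = -(-65 + 3*(1 + 2*(-1*2)))² = -(-65 + 3*(1 + 2*(-2)))² = -(-65 + 3*(1 - 4))² = -(-65 + 3*(-3))² = -(-65 - 9)² = -1*(-74)² = -1*5476 = -5476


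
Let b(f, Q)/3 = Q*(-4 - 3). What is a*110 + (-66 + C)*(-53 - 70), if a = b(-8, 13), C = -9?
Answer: -20805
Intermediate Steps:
b(f, Q) = -21*Q (b(f, Q) = 3*(Q*(-4 - 3)) = 3*(Q*(-7)) = 3*(-7*Q) = -21*Q)
a = -273 (a = -21*13 = -273)
a*110 + (-66 + C)*(-53 - 70) = -273*110 + (-66 - 9)*(-53 - 70) = -30030 - 75*(-123) = -30030 + 9225 = -20805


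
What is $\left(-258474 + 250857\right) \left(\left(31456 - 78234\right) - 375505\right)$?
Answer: $3216529611$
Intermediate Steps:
$\left(-258474 + 250857\right) \left(\left(31456 - 78234\right) - 375505\right) = - 7617 \left(\left(31456 - 78234\right) - 375505\right) = - 7617 \left(-46778 - 375505\right) = \left(-7617\right) \left(-422283\right) = 3216529611$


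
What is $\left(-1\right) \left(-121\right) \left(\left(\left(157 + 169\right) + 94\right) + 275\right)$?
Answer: $84095$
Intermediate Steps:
$\left(-1\right) \left(-121\right) \left(\left(\left(157 + 169\right) + 94\right) + 275\right) = 121 \left(\left(326 + 94\right) + 275\right) = 121 \left(420 + 275\right) = 121 \cdot 695 = 84095$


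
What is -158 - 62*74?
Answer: -4746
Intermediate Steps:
-158 - 62*74 = -158 - 4588 = -4746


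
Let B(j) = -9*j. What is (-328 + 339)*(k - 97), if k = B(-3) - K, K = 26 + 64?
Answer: -1760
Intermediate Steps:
K = 90
k = -63 (k = -9*(-3) - 1*90 = 27 - 90 = -63)
(-328 + 339)*(k - 97) = (-328 + 339)*(-63 - 97) = 11*(-160) = -1760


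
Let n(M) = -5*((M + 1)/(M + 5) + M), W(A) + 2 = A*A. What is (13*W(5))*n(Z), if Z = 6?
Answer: -109135/11 ≈ -9921.4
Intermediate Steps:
W(A) = -2 + A² (W(A) = -2 + A*A = -2 + A²)
n(M) = -5*M - 5*(1 + M)/(5 + M) (n(M) = -5*((1 + M)/(5 + M) + M) = -5*(M + (1 + M)/(5 + M)) = -5*M - 5*(1 + M)/(5 + M))
(13*W(5))*n(Z) = (13*(-2 + 5²))*(5*(-1 - 1*6² - 6*6)/(5 + 6)) = (13*(-2 + 25))*(5*(-1 - 1*36 - 36)/11) = (13*23)*(5*(1/11)*(-1 - 36 - 36)) = 299*(5*(1/11)*(-73)) = 299*(-365/11) = -109135/11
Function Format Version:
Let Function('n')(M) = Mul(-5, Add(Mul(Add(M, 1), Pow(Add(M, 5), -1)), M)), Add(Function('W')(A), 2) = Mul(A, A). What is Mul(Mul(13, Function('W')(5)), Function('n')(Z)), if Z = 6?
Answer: Rational(-109135, 11) ≈ -9921.4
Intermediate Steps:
Function('W')(A) = Add(-2, Pow(A, 2)) (Function('W')(A) = Add(-2, Mul(A, A)) = Add(-2, Pow(A, 2)))
Function('n')(M) = Add(Mul(-5, M), Mul(-5, Pow(Add(5, M), -1), Add(1, M))) (Function('n')(M) = Mul(-5, Add(Mul(Add(1, M), Pow(Add(5, M), -1)), M)) = Mul(-5, Add(Mul(Pow(Add(5, M), -1), Add(1, M)), M)) = Mul(-5, Add(M, Mul(Pow(Add(5, M), -1), Add(1, M)))) = Add(Mul(-5, M), Mul(-5, Pow(Add(5, M), -1), Add(1, M))))
Mul(Mul(13, Function('W')(5)), Function('n')(Z)) = Mul(Mul(13, Add(-2, Pow(5, 2))), Mul(5, Pow(Add(5, 6), -1), Add(-1, Mul(-1, Pow(6, 2)), Mul(-6, 6)))) = Mul(Mul(13, Add(-2, 25)), Mul(5, Pow(11, -1), Add(-1, Mul(-1, 36), -36))) = Mul(Mul(13, 23), Mul(5, Rational(1, 11), Add(-1, -36, -36))) = Mul(299, Mul(5, Rational(1, 11), -73)) = Mul(299, Rational(-365, 11)) = Rational(-109135, 11)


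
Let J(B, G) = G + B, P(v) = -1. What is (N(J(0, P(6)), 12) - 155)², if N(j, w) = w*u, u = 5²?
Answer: 21025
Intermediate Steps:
u = 25
J(B, G) = B + G
N(j, w) = 25*w (N(j, w) = w*25 = 25*w)
(N(J(0, P(6)), 12) - 155)² = (25*12 - 155)² = (300 - 155)² = 145² = 21025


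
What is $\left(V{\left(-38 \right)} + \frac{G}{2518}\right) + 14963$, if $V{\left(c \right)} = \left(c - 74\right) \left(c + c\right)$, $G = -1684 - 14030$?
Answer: $\frac{29547168}{1259} \approx 23469.0$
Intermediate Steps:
$G = -15714$ ($G = -1684 - 14030 = -15714$)
$V{\left(c \right)} = 2 c \left(-74 + c\right)$ ($V{\left(c \right)} = \left(-74 + c\right) 2 c = 2 c \left(-74 + c\right)$)
$\left(V{\left(-38 \right)} + \frac{G}{2518}\right) + 14963 = \left(2 \left(-38\right) \left(-74 - 38\right) - \frac{15714}{2518}\right) + 14963 = \left(2 \left(-38\right) \left(-112\right) - \frac{7857}{1259}\right) + 14963 = \left(8512 - \frac{7857}{1259}\right) + 14963 = \frac{10708751}{1259} + 14963 = \frac{29547168}{1259}$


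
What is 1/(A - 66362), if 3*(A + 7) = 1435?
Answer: -3/197672 ≈ -1.5177e-5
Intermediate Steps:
A = 1414/3 (A = -7 + (⅓)*1435 = -7 + 1435/3 = 1414/3 ≈ 471.33)
1/(A - 66362) = 1/(1414/3 - 66362) = 1/(-197672/3) = -3/197672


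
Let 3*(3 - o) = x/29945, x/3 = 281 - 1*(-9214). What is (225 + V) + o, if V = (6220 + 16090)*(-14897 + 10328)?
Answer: -610483698117/5989 ≈ -1.0193e+8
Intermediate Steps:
x = 28485 (x = 3*(281 - 1*(-9214)) = 3*(281 + 9214) = 3*9495 = 28485)
o = 16068/5989 (o = 3 - 9495/29945 = 3 - 1/3*5697/5989 = 3 - 1899/5989 = 16068/5989 ≈ 2.6829)
V = -101934390 (V = 22310*(-4569) = -101934390)
(225 + V) + o = (225 - 101934390) + 16068/5989 = -101934165 + 16068/5989 = -610483698117/5989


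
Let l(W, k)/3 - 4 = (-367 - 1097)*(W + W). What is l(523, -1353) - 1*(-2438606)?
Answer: -2155414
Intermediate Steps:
l(W, k) = 12 - 8784*W (l(W, k) = 12 + 3*((-367 - 1097)*(W + W)) = 12 + 3*(-2928*W) = 12 - 8784*W)
l(523, -1353) - 1*(-2438606) = (12 - 8784*523) - 1*(-2438606) = (12 - 4594032) + 2438606 = -4594020 + 2438606 = -2155414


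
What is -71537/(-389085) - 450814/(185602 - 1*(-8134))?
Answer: -80772836479/37689885780 ≈ -2.1431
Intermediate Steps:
-71537/(-389085) - 450814/(185602 - 1*(-8134)) = -71537*(-1/389085) - 450814/(185602 + 8134) = 71537/389085 - 450814/193736 = 71537/389085 - 450814*1/193736 = 71537/389085 - 225407/96868 = -80772836479/37689885780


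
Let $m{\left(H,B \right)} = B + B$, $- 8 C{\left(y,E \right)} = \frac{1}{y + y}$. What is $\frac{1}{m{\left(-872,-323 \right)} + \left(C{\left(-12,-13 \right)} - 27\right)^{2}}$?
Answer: $\frac{36864}{3049345} \approx 0.012089$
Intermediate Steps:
$C{\left(y,E \right)} = - \frac{1}{16 y}$ ($C{\left(y,E \right)} = - \frac{1}{8 \left(y + y\right)} = - \frac{1}{8 \cdot 2 y} = - \frac{\frac{1}{2} \frac{1}{y}}{8} = - \frac{1}{16 y}$)
$m{\left(H,B \right)} = 2 B$
$\frac{1}{m{\left(-872,-323 \right)} + \left(C{\left(-12,-13 \right)} - 27\right)^{2}} = \frac{1}{2 \left(-323\right) + \left(- \frac{1}{16 \left(-12\right)} - 27\right)^{2}} = \frac{1}{-646 + \left(\left(- \frac{1}{16}\right) \left(- \frac{1}{12}\right) - 27\right)^{2}} = \frac{1}{-646 + \left(\frac{1}{192} - 27\right)^{2}} = \frac{1}{-646 + \left(- \frac{5183}{192}\right)^{2}} = \frac{1}{-646 + \frac{26863489}{36864}} = \frac{1}{\frac{3049345}{36864}} = \frac{36864}{3049345}$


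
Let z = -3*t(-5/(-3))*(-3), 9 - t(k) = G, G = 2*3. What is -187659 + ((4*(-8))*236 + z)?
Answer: -195184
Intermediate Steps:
G = 6
t(k) = 3 (t(k) = 9 - 1*6 = 9 - 6 = 3)
z = 27 (z = -3*3*(-3) = -9*(-3) = 27)
-187659 + ((4*(-8))*236 + z) = -187659 + ((4*(-8))*236 + 27) = -187659 + (-32*236 + 27) = -187659 + (-7552 + 27) = -187659 - 7525 = -195184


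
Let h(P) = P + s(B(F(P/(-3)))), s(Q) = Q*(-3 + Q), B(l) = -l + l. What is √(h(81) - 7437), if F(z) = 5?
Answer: 2*I*√1839 ≈ 85.767*I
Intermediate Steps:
B(l) = 0
h(P) = P (h(P) = P + 0*(-3 + 0) = P + 0*(-3) = P + 0 = P)
√(h(81) - 7437) = √(81 - 7437) = √(-7356) = 2*I*√1839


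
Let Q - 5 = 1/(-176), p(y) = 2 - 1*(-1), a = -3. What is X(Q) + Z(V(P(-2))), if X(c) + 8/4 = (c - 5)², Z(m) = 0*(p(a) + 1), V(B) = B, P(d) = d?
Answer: -61951/30976 ≈ -2.0000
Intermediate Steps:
p(y) = 3 (p(y) = 2 + 1 = 3)
Z(m) = 0 (Z(m) = 0*(3 + 1) = 0*4 = 0)
Q = 879/176 (Q = 5 + 1/(-176) = 5 - 1/176 = 879/176 ≈ 4.9943)
X(c) = -2 + (-5 + c)² (X(c) = -2 + (c - 5)² = -2 + (-5 + c)²)
X(Q) + Z(V(P(-2))) = (-2 + (-5 + 879/176)²) + 0 = (-2 + (-1/176)²) + 0 = (-2 + 1/30976) + 0 = -61951/30976 + 0 = -61951/30976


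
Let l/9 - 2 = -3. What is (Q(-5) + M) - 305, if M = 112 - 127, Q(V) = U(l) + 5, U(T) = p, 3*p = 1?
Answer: -944/3 ≈ -314.67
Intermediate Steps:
l = -9 (l = 18 + 9*(-3) = 18 - 27 = -9)
p = ⅓ (p = (⅓)*1 = ⅓ ≈ 0.33333)
U(T) = ⅓
Q(V) = 16/3 (Q(V) = ⅓ + 5 = 16/3)
M = -15
(Q(-5) + M) - 305 = (16/3 - 15) - 305 = -29/3 - 305 = -944/3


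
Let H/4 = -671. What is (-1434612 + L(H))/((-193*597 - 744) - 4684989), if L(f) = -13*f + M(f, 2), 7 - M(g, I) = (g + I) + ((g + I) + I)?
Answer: 1394351/4800954 ≈ 0.29043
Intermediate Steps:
H = -2684 (H = 4*(-671) = -2684)
M(g, I) = 7 - 3*I - 2*g (M(g, I) = 7 - ((g + I) + ((g + I) + I)) = 7 - ((I + g) + ((I + g) + I)) = 7 - ((I + g) + (g + 2*I)) = 7 - (2*g + 3*I) = 7 + (-3*I - 2*g) = 7 - 3*I - 2*g)
L(f) = 1 - 15*f (L(f) = -13*f + (7 - 3*2 - 2*f) = -13*f + (7 - 6 - 2*f) = -13*f + (1 - 2*f) = 1 - 15*f)
(-1434612 + L(H))/((-193*597 - 744) - 4684989) = (-1434612 + (1 - 15*(-2684)))/((-193*597 - 744) - 4684989) = (-1434612 + (1 + 40260))/((-115221 - 744) - 4684989) = (-1434612 + 40261)/(-115965 - 4684989) = -1394351/(-4800954) = -1394351*(-1/4800954) = 1394351/4800954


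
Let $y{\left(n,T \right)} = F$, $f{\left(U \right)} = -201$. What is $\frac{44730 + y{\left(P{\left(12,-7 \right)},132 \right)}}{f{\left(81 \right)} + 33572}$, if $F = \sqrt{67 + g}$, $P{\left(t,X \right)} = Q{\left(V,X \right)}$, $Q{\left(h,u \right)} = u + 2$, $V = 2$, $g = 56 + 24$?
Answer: $\frac{44730}{33371} + \frac{7 \sqrt{3}}{33371} \approx 1.3407$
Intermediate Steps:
$g = 80$
$Q{\left(h,u \right)} = 2 + u$
$P{\left(t,X \right)} = 2 + X$
$F = 7 \sqrt{3}$ ($F = \sqrt{67 + 80} = \sqrt{147} = 7 \sqrt{3} \approx 12.124$)
$y{\left(n,T \right)} = 7 \sqrt{3}$
$\frac{44730 + y{\left(P{\left(12,-7 \right)},132 \right)}}{f{\left(81 \right)} + 33572} = \frac{44730 + 7 \sqrt{3}}{-201 + 33572} = \frac{44730 + 7 \sqrt{3}}{33371} = \left(44730 + 7 \sqrt{3}\right) \frac{1}{33371} = \frac{44730}{33371} + \frac{7 \sqrt{3}}{33371}$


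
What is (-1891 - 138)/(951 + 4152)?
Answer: -2029/5103 ≈ -0.39761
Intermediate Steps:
(-1891 - 138)/(951 + 4152) = -2029/5103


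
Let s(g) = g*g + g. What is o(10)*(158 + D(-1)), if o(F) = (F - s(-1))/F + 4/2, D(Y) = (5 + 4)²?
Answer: 717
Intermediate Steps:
s(g) = g + g² (s(g) = g² + g = g + g²)
D(Y) = 81 (D(Y) = 9² = 81)
o(F) = 3 (o(F) = (F - (-1)*(1 - 1))/F + 4/2 = (F - (-1)*0)/F + 4*(½) = (F - 1*0)/F + 2 = (F + 0)/F + 2 = F/F + 2 = 1 + 2 = 3)
o(10)*(158 + D(-1)) = 3*(158 + 81) = 3*239 = 717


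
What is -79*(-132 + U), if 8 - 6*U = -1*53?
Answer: 57749/6 ≈ 9624.8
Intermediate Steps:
U = 61/6 (U = 4/3 - (-1)*53/6 = 4/3 - ⅙*(-53) = 4/3 + 53/6 = 61/6 ≈ 10.167)
-79*(-132 + U) = -79*(-132 + 61/6) = -79*(-731/6) = 57749/6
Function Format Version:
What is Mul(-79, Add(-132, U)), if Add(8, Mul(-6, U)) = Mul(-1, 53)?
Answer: Rational(57749, 6) ≈ 9624.8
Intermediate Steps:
U = Rational(61, 6) (U = Add(Rational(4, 3), Mul(Rational(-1, 6), Mul(-1, 53))) = Add(Rational(4, 3), Mul(Rational(-1, 6), -53)) = Add(Rational(4, 3), Rational(53, 6)) = Rational(61, 6) ≈ 10.167)
Mul(-79, Add(-132, U)) = Mul(-79, Add(-132, Rational(61, 6))) = Mul(-79, Rational(-731, 6)) = Rational(57749, 6)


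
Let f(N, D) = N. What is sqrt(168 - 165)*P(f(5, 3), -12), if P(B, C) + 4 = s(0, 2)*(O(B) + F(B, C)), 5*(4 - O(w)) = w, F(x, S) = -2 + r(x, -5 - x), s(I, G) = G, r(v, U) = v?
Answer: 8*sqrt(3) ≈ 13.856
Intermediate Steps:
F(x, S) = -2 + x
O(w) = 4 - w/5
P(B, C) = 8*B/5 (P(B, C) = -4 + 2*((4 - B/5) + (-2 + B)) = -4 + 2*(2 + 4*B/5) = -4 + (4 + 8*B/5) = 8*B/5)
sqrt(168 - 165)*P(f(5, 3), -12) = sqrt(168 - 165)*((8/5)*5) = sqrt(3)*8 = 8*sqrt(3)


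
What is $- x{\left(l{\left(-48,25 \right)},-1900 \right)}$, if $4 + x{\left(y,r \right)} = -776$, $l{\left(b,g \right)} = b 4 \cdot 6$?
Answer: $780$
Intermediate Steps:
$l{\left(b,g \right)} = 24 b$ ($l{\left(b,g \right)} = 4 b 6 = 24 b$)
$x{\left(y,r \right)} = -780$ ($x{\left(y,r \right)} = -4 - 776 = -780$)
$- x{\left(l{\left(-48,25 \right)},-1900 \right)} = \left(-1\right) \left(-780\right) = 780$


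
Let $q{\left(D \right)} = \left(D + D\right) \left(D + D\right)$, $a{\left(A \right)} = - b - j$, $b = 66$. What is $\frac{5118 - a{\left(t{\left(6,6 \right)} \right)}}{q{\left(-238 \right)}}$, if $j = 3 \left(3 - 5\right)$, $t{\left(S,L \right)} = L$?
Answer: $\frac{2589}{113288} \approx 0.022853$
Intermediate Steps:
$j = -6$ ($j = 3 \left(-2\right) = -6$)
$a{\left(A \right)} = -60$ ($a{\left(A \right)} = \left(-1\right) 66 - -6 = -66 + 6 = -60$)
$q{\left(D \right)} = 4 D^{2}$ ($q{\left(D \right)} = 2 D 2 D = 4 D^{2}$)
$\frac{5118 - a{\left(t{\left(6,6 \right)} \right)}}{q{\left(-238 \right)}} = \frac{5118 - -60}{4 \left(-238\right)^{2}} = \frac{5118 + 60}{4 \cdot 56644} = \frac{5178}{226576} = 5178 \cdot \frac{1}{226576} = \frac{2589}{113288}$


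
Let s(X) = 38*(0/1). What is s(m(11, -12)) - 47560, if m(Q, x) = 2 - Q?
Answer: -47560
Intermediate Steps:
s(X) = 0 (s(X) = 38*(0*1) = 38*0 = 0)
s(m(11, -12)) - 47560 = 0 - 47560 = -47560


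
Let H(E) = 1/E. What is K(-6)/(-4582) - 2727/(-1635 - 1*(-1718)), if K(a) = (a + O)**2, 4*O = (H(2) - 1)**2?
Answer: -3199498259/97358336 ≈ -32.863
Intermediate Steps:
O = 1/16 (O = (1/2 - 1)**2/4 = (-1/2)**2/4 = (1/4)*(1/4) = 1/16 ≈ 0.062500)
K(a) = (1/16 + a)**2 (K(a) = (a + 1/16)**2 = (1/16 + a)**2)
K(-6)/(-4582) - 2727/(-1635 - 1*(-1718)) = ((1 + 16*(-6))**2/256)/(-4582) - 2727/(-1635 - 1*(-1718)) = ((1 - 96)**2/256)*(-1/4582) - 2727/(-1635 + 1718) = ((1/256)*(-95)**2)*(-1/4582) - 2727/83 = ((1/256)*9025)*(-1/4582) - 2727*1/83 = (9025/256)*(-1/4582) - 2727/83 = -9025/1172992 - 2727/83 = -3199498259/97358336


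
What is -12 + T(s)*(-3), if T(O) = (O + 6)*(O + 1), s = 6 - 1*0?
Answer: -264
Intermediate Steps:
s = 6 (s = 6 + 0 = 6)
T(O) = (1 + O)*(6 + O) (T(O) = (6 + O)*(1 + O) = (1 + O)*(6 + O))
-12 + T(s)*(-3) = -12 + (6 + 6**2 + 7*6)*(-3) = -12 + (6 + 36 + 42)*(-3) = -12 + 84*(-3) = -12 - 252 = -264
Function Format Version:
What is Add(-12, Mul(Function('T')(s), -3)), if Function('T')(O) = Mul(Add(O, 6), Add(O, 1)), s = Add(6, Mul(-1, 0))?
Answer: -264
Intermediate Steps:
s = 6 (s = Add(6, 0) = 6)
Function('T')(O) = Mul(Add(1, O), Add(6, O)) (Function('T')(O) = Mul(Add(6, O), Add(1, O)) = Mul(Add(1, O), Add(6, O)))
Add(-12, Mul(Function('T')(s), -3)) = Add(-12, Mul(Add(6, Pow(6, 2), Mul(7, 6)), -3)) = Add(-12, Mul(Add(6, 36, 42), -3)) = Add(-12, Mul(84, -3)) = Add(-12, -252) = -264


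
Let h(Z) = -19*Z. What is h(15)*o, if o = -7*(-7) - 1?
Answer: -13680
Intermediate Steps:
o = 48 (o = 49 - 1 = 48)
h(15)*o = -19*15*48 = -285*48 = -13680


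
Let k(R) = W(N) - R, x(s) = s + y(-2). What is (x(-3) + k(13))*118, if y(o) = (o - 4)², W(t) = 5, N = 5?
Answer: 2950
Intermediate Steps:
y(o) = (-4 + o)²
x(s) = 36 + s (x(s) = s + (-4 - 2)² = s + (-6)² = s + 36 = 36 + s)
k(R) = 5 - R
(x(-3) + k(13))*118 = ((36 - 3) + (5 - 1*13))*118 = (33 + (5 - 13))*118 = (33 - 8)*118 = 25*118 = 2950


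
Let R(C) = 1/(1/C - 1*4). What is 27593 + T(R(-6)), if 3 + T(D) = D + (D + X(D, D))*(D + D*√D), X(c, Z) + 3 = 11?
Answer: 17242436/625 - 1164*I*√6/3125 ≈ 27588.0 - 0.91239*I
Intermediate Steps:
X(c, Z) = 8 (X(c, Z) = -3 + 11 = 8)
R(C) = 1/(-4 + 1/C) (R(C) = 1/(1/C - 4) = 1/(-4 + 1/C))
T(D) = -3 + D + (8 + D)*(D + D^(3/2)) (T(D) = -3 + (D + (D + 8)*(D + D*√D)) = -3 + (D + (8 + D)*(D + D^(3/2))) = -3 + D + (8 + D)*(D + D^(3/2)))
27593 + T(R(-6)) = 27593 + (-3 + (-1*(-6)/(-1 + 4*(-6)))² + (-1*(-6)/(-1 + 4*(-6)))^(5/2) + 8*(-1*(-6)/(-1 + 4*(-6)))^(3/2) + 9*(-1*(-6)/(-1 + 4*(-6)))) = 27593 + (-3 + (-1*(-6)/(-1 - 24))² + (-1*(-6)/(-1 - 24))^(5/2) + 8*(-1*(-6)/(-1 - 24))^(3/2) + 9*(-1*(-6)/(-1 - 24))) = 27593 + (-3 + (-1*(-6)/(-25))² + (-1*(-6)/(-25))^(5/2) + 8*(-1*(-6)/(-25))^(3/2) + 9*(-1*(-6)/(-25))) = 27593 + (-3 + (-1*(-6)*(-1/25))² + (-1*(-6)*(-1/25))^(5/2) + 8*(-1*(-6)*(-1/25))^(3/2) + 9*(-1*(-6)*(-1/25))) = 27593 + (-3 + (-6/25)² + (-6/25)^(5/2) + 8*(-6/25)^(3/2) + 9*(-6/25)) = 27593 + (-3 + 36/625 + 36*I*√6/3125 + 8*(-6*I*√6/125) - 54/25) = 27593 + (-3 + 36/625 + 36*I*√6/3125 - 48*I*√6/125 - 54/25) = 27593 + (-3189/625 - 1164*I*√6/3125) = 17242436/625 - 1164*I*√6/3125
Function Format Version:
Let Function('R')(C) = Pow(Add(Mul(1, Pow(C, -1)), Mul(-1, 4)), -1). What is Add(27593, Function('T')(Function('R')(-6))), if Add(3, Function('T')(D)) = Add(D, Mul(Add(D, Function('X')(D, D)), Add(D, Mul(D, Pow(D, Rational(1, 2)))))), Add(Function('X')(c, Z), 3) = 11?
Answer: Add(Rational(17242436, 625), Mul(Rational(-1164, 3125), I, Pow(6, Rational(1, 2)))) ≈ Add(27588., Mul(-0.91239, I))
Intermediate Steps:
Function('X')(c, Z) = 8 (Function('X')(c, Z) = Add(-3, 11) = 8)
Function('R')(C) = Pow(Add(-4, Pow(C, -1)), -1) (Function('R')(C) = Pow(Add(Pow(C, -1), -4), -1) = Pow(Add(-4, Pow(C, -1)), -1))
Function('T')(D) = Add(-3, D, Mul(Add(8, D), Add(D, Pow(D, Rational(3, 2))))) (Function('T')(D) = Add(-3, Add(D, Mul(Add(D, 8), Add(D, Mul(D, Pow(D, Rational(1, 2))))))) = Add(-3, Add(D, Mul(Add(8, D), Add(D, Pow(D, Rational(3, 2)))))) = Add(-3, D, Mul(Add(8, D), Add(D, Pow(D, Rational(3, 2))))))
Add(27593, Function('T')(Function('R')(-6))) = Add(27593, Add(-3, Pow(Mul(-1, -6, Pow(Add(-1, Mul(4, -6)), -1)), 2), Pow(Mul(-1, -6, Pow(Add(-1, Mul(4, -6)), -1)), Rational(5, 2)), Mul(8, Pow(Mul(-1, -6, Pow(Add(-1, Mul(4, -6)), -1)), Rational(3, 2))), Mul(9, Mul(-1, -6, Pow(Add(-1, Mul(4, -6)), -1))))) = Add(27593, Add(-3, Pow(Mul(-1, -6, Pow(Add(-1, -24), -1)), 2), Pow(Mul(-1, -6, Pow(Add(-1, -24), -1)), Rational(5, 2)), Mul(8, Pow(Mul(-1, -6, Pow(Add(-1, -24), -1)), Rational(3, 2))), Mul(9, Mul(-1, -6, Pow(Add(-1, -24), -1))))) = Add(27593, Add(-3, Pow(Mul(-1, -6, Pow(-25, -1)), 2), Pow(Mul(-1, -6, Pow(-25, -1)), Rational(5, 2)), Mul(8, Pow(Mul(-1, -6, Pow(-25, -1)), Rational(3, 2))), Mul(9, Mul(-1, -6, Pow(-25, -1))))) = Add(27593, Add(-3, Pow(Mul(-1, -6, Rational(-1, 25)), 2), Pow(Mul(-1, -6, Rational(-1, 25)), Rational(5, 2)), Mul(8, Pow(Mul(-1, -6, Rational(-1, 25)), Rational(3, 2))), Mul(9, Mul(-1, -6, Rational(-1, 25))))) = Add(27593, Add(-3, Pow(Rational(-6, 25), 2), Pow(Rational(-6, 25), Rational(5, 2)), Mul(8, Pow(Rational(-6, 25), Rational(3, 2))), Mul(9, Rational(-6, 25)))) = Add(27593, Add(-3, Rational(36, 625), Mul(Rational(36, 3125), I, Pow(6, Rational(1, 2))), Mul(8, Mul(Rational(-6, 125), I, Pow(6, Rational(1, 2)))), Rational(-54, 25))) = Add(27593, Add(-3, Rational(36, 625), Mul(Rational(36, 3125), I, Pow(6, Rational(1, 2))), Mul(Rational(-48, 125), I, Pow(6, Rational(1, 2))), Rational(-54, 25))) = Add(27593, Add(Rational(-3189, 625), Mul(Rational(-1164, 3125), I, Pow(6, Rational(1, 2))))) = Add(Rational(17242436, 625), Mul(Rational(-1164, 3125), I, Pow(6, Rational(1, 2))))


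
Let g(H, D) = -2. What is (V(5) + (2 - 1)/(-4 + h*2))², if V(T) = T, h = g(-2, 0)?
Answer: 1521/64 ≈ 23.766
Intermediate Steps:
h = -2
(V(5) + (2 - 1)/(-4 + h*2))² = (5 + (2 - 1)/(-4 - 2*2))² = (5 + 1/(-4 - 4))² = (5 + 1/(-8))² = (5 + 1*(-⅛))² = (5 - ⅛)² = (39/8)² = 1521/64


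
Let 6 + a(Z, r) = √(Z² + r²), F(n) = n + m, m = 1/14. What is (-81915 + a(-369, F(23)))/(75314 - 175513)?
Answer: 81921/100199 - √26791885/1402786 ≈ 0.81389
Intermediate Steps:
m = 1/14 (m = 1*(1/14) = 1/14 ≈ 0.071429)
F(n) = 1/14 + n (F(n) = n + 1/14 = 1/14 + n)
a(Z, r) = -6 + √(Z² + r²)
(-81915 + a(-369, F(23)))/(75314 - 175513) = (-81915 + (-6 + √((-369)² + (1/14 + 23)²)))/(75314 - 175513) = (-81915 + (-6 + √(136161 + (323/14)²)))/(-100199) = (-81915 + (-6 + √(136161 + 104329/196)))*(-1/100199) = (-81915 + (-6 + √(26791885/196)))*(-1/100199) = (-81915 + (-6 + √26791885/14))*(-1/100199) = (-81921 + √26791885/14)*(-1/100199) = 81921/100199 - √26791885/1402786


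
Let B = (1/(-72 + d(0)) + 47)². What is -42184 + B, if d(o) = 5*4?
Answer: -108097287/2704 ≈ -39977.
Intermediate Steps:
d(o) = 20
B = 5968249/2704 (B = (1/(-72 + 20) + 47)² = (1/(-52) + 47)² = (-1/52 + 47)² = (2443/52)² = 5968249/2704 ≈ 2207.2)
-42184 + B = -42184 + 5968249/2704 = -108097287/2704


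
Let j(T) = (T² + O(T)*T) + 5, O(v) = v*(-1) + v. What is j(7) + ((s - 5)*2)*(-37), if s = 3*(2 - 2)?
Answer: 424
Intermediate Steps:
s = 0 (s = 3*0 = 0)
O(v) = 0 (O(v) = -v + v = 0)
j(T) = 5 + T² (j(T) = (T² + 0*T) + 5 = (T² + 0) + 5 = T² + 5 = 5 + T²)
j(7) + ((s - 5)*2)*(-37) = (5 + 7²) + ((0 - 5)*2)*(-37) = (5 + 49) - 5*2*(-37) = 54 - 10*(-37) = 54 + 370 = 424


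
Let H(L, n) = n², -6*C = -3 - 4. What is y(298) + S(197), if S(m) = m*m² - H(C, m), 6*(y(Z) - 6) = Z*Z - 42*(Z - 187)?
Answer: 22861781/3 ≈ 7.6206e+6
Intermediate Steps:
C = 7/6 (C = -(-3 - 4)/6 = -⅙*(-7) = 7/6 ≈ 1.1667)
y(Z) = 1315 - 7*Z + Z²/6 (y(Z) = 6 + (Z*Z - 42*(Z - 187))/6 = 6 + (Z² - 42*(-187 + Z))/6 = 6 + (Z² + (7854 - 42*Z))/6 = 6 + (7854 + Z² - 42*Z)/6 = 6 + (1309 - 7*Z + Z²/6) = 1315 - 7*Z + Z²/6)
S(m) = m³ - m² (S(m) = m*m² - m² = m³ - m²)
y(298) + S(197) = (1315 - 7*298 + (⅙)*298²) + 197²*(-1 + 197) = (1315 - 2086 + (⅙)*88804) + 38809*196 = (1315 - 2086 + 44402/3) + 7606564 = 42089/3 + 7606564 = 22861781/3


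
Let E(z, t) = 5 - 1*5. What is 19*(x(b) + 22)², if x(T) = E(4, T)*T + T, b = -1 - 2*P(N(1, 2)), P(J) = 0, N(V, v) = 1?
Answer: 8379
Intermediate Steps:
b = -1 (b = -1 - 2*0 = -1 + 0 = -1)
E(z, t) = 0 (E(z, t) = 5 - 5 = 0)
x(T) = T (x(T) = 0*T + T = 0 + T = T)
19*(x(b) + 22)² = 19*(-1 + 22)² = 19*21² = 19*441 = 8379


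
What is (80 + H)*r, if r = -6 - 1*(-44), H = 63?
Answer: 5434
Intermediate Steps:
r = 38 (r = -6 + 44 = 38)
(80 + H)*r = (80 + 63)*38 = 143*38 = 5434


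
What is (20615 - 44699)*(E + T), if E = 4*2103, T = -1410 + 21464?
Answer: -685575144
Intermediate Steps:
T = 20054
E = 8412
(20615 - 44699)*(E + T) = (20615 - 44699)*(8412 + 20054) = -24084*28466 = -685575144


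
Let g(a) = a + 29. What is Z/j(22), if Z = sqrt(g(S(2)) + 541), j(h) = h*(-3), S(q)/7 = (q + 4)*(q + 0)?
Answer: -sqrt(654)/66 ≈ -0.38748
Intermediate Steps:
S(q) = 7*q*(4 + q) (S(q) = 7*((q + 4)*(q + 0)) = 7*((4 + q)*q) = 7*(q*(4 + q)) = 7*q*(4 + q))
j(h) = -3*h
g(a) = 29 + a
Z = sqrt(654) (Z = sqrt((29 + 7*2*(4 + 2)) + 541) = sqrt((29 + 7*2*6) + 541) = sqrt((29 + 84) + 541) = sqrt(113 + 541) = sqrt(654) ≈ 25.573)
Z/j(22) = sqrt(654)/((-3*22)) = sqrt(654)/(-66) = sqrt(654)*(-1/66) = -sqrt(654)/66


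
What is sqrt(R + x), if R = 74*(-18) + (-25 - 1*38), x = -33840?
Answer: 9*I*sqrt(435) ≈ 187.71*I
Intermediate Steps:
R = -1395 (R = -1332 + (-25 - 38) = -1332 - 63 = -1395)
sqrt(R + x) = sqrt(-1395 - 33840) = sqrt(-35235) = 9*I*sqrt(435)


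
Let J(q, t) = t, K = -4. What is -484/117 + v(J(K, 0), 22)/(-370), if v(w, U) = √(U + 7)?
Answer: -484/117 - √29/370 ≈ -4.1513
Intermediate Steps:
v(w, U) = √(7 + U)
-484/117 + v(J(K, 0), 22)/(-370) = -484/117 + √(7 + 22)/(-370) = -484*1/117 + √29*(-1/370) = -484/117 - √29/370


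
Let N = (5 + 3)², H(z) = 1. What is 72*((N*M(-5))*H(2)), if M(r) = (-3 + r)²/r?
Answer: -294912/5 ≈ -58982.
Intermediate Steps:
M(r) = (-3 + r)²/r
N = 64 (N = 8² = 64)
72*((N*M(-5))*H(2)) = 72*((64*((-3 - 5)²/(-5)))*1) = 72*((64*(-⅕*(-8)²))*1) = 72*((64*(-⅕*64))*1) = 72*((64*(-64/5))*1) = 72*(-4096/5*1) = 72*(-4096/5) = -294912/5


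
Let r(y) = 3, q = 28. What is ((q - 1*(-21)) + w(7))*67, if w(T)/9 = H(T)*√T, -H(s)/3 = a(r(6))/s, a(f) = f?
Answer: 3283 - 5427*√7/7 ≈ 1231.8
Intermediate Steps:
H(s) = -9/s
w(T) = -81/√T (w(T) = 9*((-9/T)*√T) = 9*(-9/√T) = -81/√T)
((q - 1*(-21)) + w(7))*67 = ((28 - 1*(-21)) - 81*√7/7)*67 = ((28 + 21) - 81*√7/7)*67 = (49 - 81*√7/7)*67 = 3283 - 5427*√7/7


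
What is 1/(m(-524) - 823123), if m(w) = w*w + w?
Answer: -1/549071 ≈ -1.8213e-6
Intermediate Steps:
m(w) = w + w² (m(w) = w² + w = w + w²)
1/(m(-524) - 823123) = 1/(-524*(1 - 524) - 823123) = 1/(-524*(-523) - 823123) = 1/(274052 - 823123) = 1/(-549071) = -1/549071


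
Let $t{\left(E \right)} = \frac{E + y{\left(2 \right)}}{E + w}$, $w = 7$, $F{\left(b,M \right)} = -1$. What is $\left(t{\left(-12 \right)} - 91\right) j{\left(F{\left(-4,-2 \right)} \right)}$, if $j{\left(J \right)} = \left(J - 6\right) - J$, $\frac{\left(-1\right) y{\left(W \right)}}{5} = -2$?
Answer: $\frac{2718}{5} \approx 543.6$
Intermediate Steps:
$y{\left(W \right)} = 10$ ($y{\left(W \right)} = \left(-5\right) \left(-2\right) = 10$)
$j{\left(J \right)} = -6$ ($j{\left(J \right)} = \left(J - 6\right) - J = \left(-6 + J\right) - J = -6$)
$t{\left(E \right)} = \frac{10 + E}{7 + E}$ ($t{\left(E \right)} = \frac{E + 10}{E + 7} = \frac{10 + E}{7 + E}$)
$\left(t{\left(-12 \right)} - 91\right) j{\left(F{\left(-4,-2 \right)} \right)} = \left(\frac{10 - 12}{7 - 12} - 91\right) \left(-6\right) = \left(\frac{1}{-5} \left(-2\right) - 91\right) \left(-6\right) = \left(\left(- \frac{1}{5}\right) \left(-2\right) - 91\right) \left(-6\right) = \left(\frac{2}{5} - 91\right) \left(-6\right) = \left(- \frac{453}{5}\right) \left(-6\right) = \frac{2718}{5}$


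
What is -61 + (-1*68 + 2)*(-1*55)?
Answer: 3569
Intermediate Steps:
-61 + (-1*68 + 2)*(-1*55) = -61 + (-68 + 2)*(-55) = -61 - 66*(-55) = -61 + 3630 = 3569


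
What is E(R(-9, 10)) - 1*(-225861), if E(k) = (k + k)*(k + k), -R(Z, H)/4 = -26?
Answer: 269125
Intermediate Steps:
R(Z, H) = 104 (R(Z, H) = -4*(-26) = 104)
E(k) = 4*k² (E(k) = (2*k)*(2*k) = 4*k²)
E(R(-9, 10)) - 1*(-225861) = 4*104² - 1*(-225861) = 4*10816 + 225861 = 43264 + 225861 = 269125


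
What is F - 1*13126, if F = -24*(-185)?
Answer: -8686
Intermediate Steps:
F = 4440
F - 1*13126 = 4440 - 1*13126 = 4440 - 13126 = -8686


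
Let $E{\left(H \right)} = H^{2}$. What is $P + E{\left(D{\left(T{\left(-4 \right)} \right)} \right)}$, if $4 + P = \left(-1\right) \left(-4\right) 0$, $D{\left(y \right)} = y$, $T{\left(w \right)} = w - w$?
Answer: $-4$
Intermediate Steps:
$T{\left(w \right)} = 0$
$P = -4$ ($P = -4 + \left(-1\right) \left(-4\right) 0 = -4 + 4 \cdot 0 = -4 + 0 = -4$)
$P + E{\left(D{\left(T{\left(-4 \right)} \right)} \right)} = -4 + 0^{2} = -4 + 0 = -4$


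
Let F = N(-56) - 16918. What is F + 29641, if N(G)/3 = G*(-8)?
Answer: 14067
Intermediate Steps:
N(G) = -24*G (N(G) = 3*(G*(-8)) = 3*(-8*G) = -24*G)
F = -15574 (F = -24*(-56) - 16918 = 1344 - 16918 = -15574)
F + 29641 = -15574 + 29641 = 14067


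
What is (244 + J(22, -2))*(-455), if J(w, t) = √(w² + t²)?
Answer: -111020 - 910*√122 ≈ -1.2107e+5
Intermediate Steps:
J(w, t) = √(t² + w²)
(244 + J(22, -2))*(-455) = (244 + √((-2)² + 22²))*(-455) = (244 + √(4 + 484))*(-455) = (244 + √488)*(-455) = (244 + 2*√122)*(-455) = -111020 - 910*√122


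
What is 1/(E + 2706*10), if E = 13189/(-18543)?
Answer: 18543/501760391 ≈ 3.6956e-5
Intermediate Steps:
E = -13189/18543 (E = 13189*(-1/18543) = -13189/18543 ≈ -0.71127)
1/(E + 2706*10) = 1/(-13189/18543 + 2706*10) = 1/(-13189/18543 + 27060) = 1/(501760391/18543) = 18543/501760391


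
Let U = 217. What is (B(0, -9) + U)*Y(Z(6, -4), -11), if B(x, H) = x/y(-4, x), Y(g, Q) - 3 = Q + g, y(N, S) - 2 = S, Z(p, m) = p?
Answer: -434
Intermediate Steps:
y(N, S) = 2 + S
Y(g, Q) = 3 + Q + g (Y(g, Q) = 3 + (Q + g) = 3 + Q + g)
B(x, H) = x/(2 + x)
(B(0, -9) + U)*Y(Z(6, -4), -11) = (0/(2 + 0) + 217)*(3 - 11 + 6) = (0/2 + 217)*(-2) = (0*(½) + 217)*(-2) = (0 + 217)*(-2) = 217*(-2) = -434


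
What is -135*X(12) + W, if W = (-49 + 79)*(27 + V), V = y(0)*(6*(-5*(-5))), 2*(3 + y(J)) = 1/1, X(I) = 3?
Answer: -10845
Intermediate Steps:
y(J) = -5/2 (y(J) = -3 + (½)/1 = -3 + (½)*1 = -3 + ½ = -5/2)
V = -375 (V = -15*(-5*(-5)) = -15*25 = -5/2*150 = -375)
W = -10440 (W = (-49 + 79)*(27 - 375) = 30*(-348) = -10440)
-135*X(12) + W = -135*3 - 10440 = -405 - 10440 = -10845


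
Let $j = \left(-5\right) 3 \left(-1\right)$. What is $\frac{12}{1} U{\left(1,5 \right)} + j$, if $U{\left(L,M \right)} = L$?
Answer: $27$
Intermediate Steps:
$j = 15$ ($j = \left(-15\right) \left(-1\right) = 15$)
$\frac{12}{1} U{\left(1,5 \right)} + j = \frac{12}{1} \cdot 1 + 15 = 12 \cdot 1 \cdot 1 + 15 = 12 \cdot 1 + 15 = 12 + 15 = 27$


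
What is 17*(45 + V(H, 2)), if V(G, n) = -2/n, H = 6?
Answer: 748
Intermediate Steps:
17*(45 + V(H, 2)) = 17*(45 - 2/2) = 17*(45 - 2*1/2) = 17*(45 - 1) = 17*44 = 748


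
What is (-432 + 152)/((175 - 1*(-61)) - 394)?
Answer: 140/79 ≈ 1.7722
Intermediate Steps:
(-432 + 152)/((175 - 1*(-61)) - 394) = -280/((175 + 61) - 394) = -280/(236 - 394) = -280/(-158) = -280*(-1/158) = 140/79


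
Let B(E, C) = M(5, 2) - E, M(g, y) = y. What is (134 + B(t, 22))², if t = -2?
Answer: 19044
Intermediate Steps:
B(E, C) = 2 - E
(134 + B(t, 22))² = (134 + (2 - 1*(-2)))² = (134 + (2 + 2))² = (134 + 4)² = 138² = 19044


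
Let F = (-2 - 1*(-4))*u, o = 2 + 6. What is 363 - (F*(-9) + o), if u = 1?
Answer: 373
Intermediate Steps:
o = 8
F = 2 (F = (-2 - 1*(-4))*1 = (-2 + 4)*1 = 2*1 = 2)
363 - (F*(-9) + o) = 363 - (2*(-9) + 8) = 363 - (-18 + 8) = 363 - 1*(-10) = 363 + 10 = 373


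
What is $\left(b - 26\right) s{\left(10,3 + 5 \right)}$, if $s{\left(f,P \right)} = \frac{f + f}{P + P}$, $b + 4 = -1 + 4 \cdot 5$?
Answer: $- \frac{55}{4} \approx -13.75$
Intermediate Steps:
$b = 15$ ($b = -4 + \left(-1 + 4 \cdot 5\right) = -4 + \left(-1 + 20\right) = -4 + 19 = 15$)
$s{\left(f,P \right)} = \frac{f}{P}$ ($s{\left(f,P \right)} = \frac{2 f}{2 P} = 2 f \frac{1}{2 P} = \frac{f}{P}$)
$\left(b - 26\right) s{\left(10,3 + 5 \right)} = \left(15 - 26\right) \frac{10}{3 + 5} = - 11 \cdot \frac{10}{8} = - 11 \cdot 10 \cdot \frac{1}{8} = \left(-11\right) \frac{5}{4} = - \frac{55}{4}$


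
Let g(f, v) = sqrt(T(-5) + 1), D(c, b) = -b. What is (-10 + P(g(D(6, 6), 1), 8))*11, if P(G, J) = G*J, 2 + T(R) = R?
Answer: -110 + 88*I*sqrt(6) ≈ -110.0 + 215.56*I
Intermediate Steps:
T(R) = -2 + R
g(f, v) = I*sqrt(6) (g(f, v) = sqrt((-2 - 5) + 1) = sqrt(-7 + 1) = sqrt(-6) = I*sqrt(6))
(-10 + P(g(D(6, 6), 1), 8))*11 = (-10 + (I*sqrt(6))*8)*11 = (-10 + 8*I*sqrt(6))*11 = -110 + 88*I*sqrt(6)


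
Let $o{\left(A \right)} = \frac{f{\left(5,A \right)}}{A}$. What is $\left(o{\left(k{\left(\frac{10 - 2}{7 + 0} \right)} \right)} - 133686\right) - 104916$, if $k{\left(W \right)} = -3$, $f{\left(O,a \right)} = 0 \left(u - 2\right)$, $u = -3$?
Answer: $-238602$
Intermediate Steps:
$f{\left(O,a \right)} = 0$ ($f{\left(O,a \right)} = 0 \left(-3 - 2\right) = 0 \left(-5\right) = 0$)
$o{\left(A \right)} = 0$ ($o{\left(A \right)} = \frac{0}{A} = 0$)
$\left(o{\left(k{\left(\frac{10 - 2}{7 + 0} \right)} \right)} - 133686\right) - 104916 = \left(0 - 133686\right) - 104916 = -133686 - 104916 = -238602$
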